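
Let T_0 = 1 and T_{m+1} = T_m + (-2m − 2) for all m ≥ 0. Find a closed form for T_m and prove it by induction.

Claim: T_m = -m^2 − m + 1.

Base case: T_0 = 1, and -0^2 − 0 + 1 = 1.
Assume T_j = -j^2 − j + 1.
Then T_{j+1} = T_j + (-2j − 2) = (-j^2 − j + 1) + (-2j − 2) = -j^2 − 3j − 1,
and -(j+1)^2 − (j+1) + 1 = -j^2 − 3j − 1.
Hence T_m = -m^2 − m + 1 for every m ≥ 0, by induction.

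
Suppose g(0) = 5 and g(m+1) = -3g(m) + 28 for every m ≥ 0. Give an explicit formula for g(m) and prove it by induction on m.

Claim: g(m) = -2·(-3)^m + 7.

Base case: g(0) = 5, and -2·(-3)^0 + 7 = -2 + 7 = 5.
Assume g(r) = -2·(-3)^r + 7 for some r ≥ 0.
Then g(r+1) = -3g(r) + 28 = -3·(-2·(-3)^r + 7) + 28 = 6·(-3)^r − 21 + 28 = -2·(-3)^{r+1} + 7.
By induction, g(m) = -2·(-3)^m + 7 for all m ≥ 0.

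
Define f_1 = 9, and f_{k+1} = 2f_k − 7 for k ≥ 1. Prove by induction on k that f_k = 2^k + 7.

Base case: f_1 = 9, and 2^1 + 7 = 2 + 7 = 9.
Assume f_r = 2^r + 7 for some r ≥ 1.
Then f_{r+1} = 2f_r − 7 = 2·(2^r + 7) − 7 = 2^{r+1} + 14 − 7 = 2^{r+1} + 7.
So the formula holds for r+1, and by induction f_k = 2^k + 7 for all k ≥ 1.

f_k = 2^k + 7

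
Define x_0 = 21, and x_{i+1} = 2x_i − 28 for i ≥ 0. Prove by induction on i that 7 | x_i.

Base case: x_0 = 21 = 7·3, so 7 | x_0.
Assume 7 | x_j, so x_j = 7t for some integer t.
Then x_{j+1} = 2x_j − 28 = 2·(7t) − 28 = 7(2t − 4), so 7 | x_{j+1}.
Hence 7 | x_i for every i ≥ 0, by induction.

7 | x_i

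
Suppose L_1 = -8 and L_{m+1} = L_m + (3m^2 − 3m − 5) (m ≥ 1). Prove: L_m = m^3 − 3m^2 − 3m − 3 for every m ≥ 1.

Base case: L_1 = -8, and 1^3 − 3·1^2 − 3·1 − 3 = -8.
Assume L_j = j^3 − 3j^2 − 3j − 3.
Then L_{j+1} = L_j + (3j^2 − 3j − 5) = (j^3 − 3j^2 − 3j − 3) + (3j^2 − 3j − 5) = j^3 − 6j − 8,
and (j+1)^3 − 3·(j+1)^2 − 3·(j+1) − 3 = j^3 − 6j − 8.
This completes the inductive step, so L_m = m^3 − 3m^2 − 3m − 3 for all m ≥ 1.

L_m = m^3 − 3m^2 − 3m − 3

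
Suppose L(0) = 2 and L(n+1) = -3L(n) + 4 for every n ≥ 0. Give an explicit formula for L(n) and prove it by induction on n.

Claim: L(n) = (-3)^n + 1.

Base case: L(0) = 2, and (-3)^0 + 1 = 1 + 1 = 2.
Assume L(r) = (-3)^r + 1 for some r ≥ 0.
Then L(r+1) = -3L(r) + 4 = -3·((-3)^r + 1) + 4 = -3·(-3)^r − 3 + 4 = (-3)^{r+1} + 1.
Hence L(n) = (-3)^n + 1 for every n ≥ 0, by induction.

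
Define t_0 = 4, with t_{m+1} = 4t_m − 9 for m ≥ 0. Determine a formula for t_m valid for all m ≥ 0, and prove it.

Claim: t_m = 4^m + 3.

Base case: t_0 = 4, and 4^0 + 3 = 1 + 3 = 4.
Assume t_j = 4^j + 3 for some j ≥ 0.
Then t_{j+1} = 4t_j − 9 = 4·(4^j + 3) − 9 = 4^{j+1} + 12 − 9 = 4^{j+1} + 3.
This completes the inductive step, so t_m = 4^m + 3 for all m ≥ 0.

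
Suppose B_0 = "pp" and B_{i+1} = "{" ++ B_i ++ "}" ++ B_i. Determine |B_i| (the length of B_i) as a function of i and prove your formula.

Claim: |B_i| = 2^{i+2} − 2.

Base case: |B_0| = 2, and 2^{0+2} − 2 = 2.
Assume |B_r| = 2^{r+2} − 2.
Then |B_{r+1}| = 1 + |B_r| + 1 + |B_r| = 2|B_r| + 2 = 2(2^{r+2} − 2) + 2 = 2^{r+3} − 4 + 2 = 2^{r+3} − 2.
Hence |B_i| = 2^{i+2} − 2 for every i ≥ 0, by induction.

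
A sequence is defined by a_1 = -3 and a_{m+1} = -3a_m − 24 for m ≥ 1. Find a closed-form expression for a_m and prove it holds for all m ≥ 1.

Claim: a_m = -(-3)^m − 6.

Base case: a_1 = -3, and -(-3)^1 − 6 = 3 − 6 = -3.
Assume a_r = -(-3)^r − 6 for some r ≥ 1.
Then a_{r+1} = -3a_r − 24 = -3·(-(-3)^r − 6) − 24 = 3·(-3)^r + 18 − 24 = -(-3)^{r+1} − 6.
Hence a_m = -(-3)^m − 6 for every m ≥ 1, by induction.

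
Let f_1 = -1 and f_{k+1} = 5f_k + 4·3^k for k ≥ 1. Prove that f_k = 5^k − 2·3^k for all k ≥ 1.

Base case: f_1 = -1, and 5^1 − 2·3^1 = 5 − 6 = -1.
Assume f_m = 5^m − 2·3^m for some m ≥ 1.
Then f_{m+1} = 5f_m + 4·3^m = 5·(5^m − 2·3^m) + 4·3^m = 5^{m+1} − 10·3^m + 4·3^m = 5^{m+1} − 6·3^m = 5^{m+1} − 2·3^{m+1}.
Hence f_k = 5^k − 2·3^k for every k ≥ 1, by induction.

f_k = 5^k − 2·3^k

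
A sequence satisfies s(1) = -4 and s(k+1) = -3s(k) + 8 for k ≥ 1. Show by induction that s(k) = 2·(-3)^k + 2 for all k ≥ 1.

Base case: s(1) = -4, and 2·(-3)^1 + 2 = -6 + 2 = -4.
Assume s(j) = 2·(-3)^j + 2 for some j ≥ 1.
Then s(j+1) = -3s(j) + 8 = -3·(2·(-3)^j + 2) + 8 = -6·(-3)^j − 6 + 8 = 2·(-3)^{j+1} + 2.
So the formula holds for j+1, and by induction s(k) = 2·(-3)^k + 2 for all k ≥ 1.

s(k) = 2·(-3)^k + 2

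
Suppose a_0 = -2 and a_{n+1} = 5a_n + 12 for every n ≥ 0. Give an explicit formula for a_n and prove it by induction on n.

Claim: a_n = 5^n − 3.

Base case: a_0 = -2, and 5^0 − 3 = 1 − 3 = -2.
Assume a_m = 5^m − 3 for some m ≥ 0.
Then a_{m+1} = 5a_m + 12 = 5·(5^m − 3) + 12 = 5^{m+1} − 15 + 12 = 5^{m+1} − 3.
By induction, a_n = 5^n − 3 for all n ≥ 0.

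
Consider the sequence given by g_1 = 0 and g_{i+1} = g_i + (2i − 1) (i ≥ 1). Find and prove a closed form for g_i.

Claim: g_i = i^2 − 2i + 1.

Base case: g_1 = 0, and 1^2 − 2·1 + 1 = 0.
Assume g_m = m^2 − 2m + 1.
Then g_{m+1} = g_m + (2m − 1) = (m^2 − 2m + 1) + (2m − 1) = m^2,
and (m+1)^2 − 2·(m+1) + 1 = m^2.
By induction, g_i = i^2 − 2i + 1 for all i ≥ 1.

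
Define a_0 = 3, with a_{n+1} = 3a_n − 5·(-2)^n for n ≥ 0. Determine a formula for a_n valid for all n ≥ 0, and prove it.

Claim: a_n = 2·3^n + (-2)^n.

Base case: a_0 = 3, and 2·3^0 + (-2)^0 = 2 + 1 = 3.
Assume a_j = 2·3^j + (-2)^j for some j ≥ 0.
Then a_{j+1} = 3a_j − 5·(-2)^j = 3·(2·3^j + (-2)^j) − 5·(-2)^j = 2·3^{j+1} + 3·(-2)^j − 5·(-2)^j = 2·3^{j+1} − 2·(-2)^j = 2·3^{j+1} + (-2)^{j+1}.
By induction, a_n = 2·3^n + (-2)^n for all n ≥ 0.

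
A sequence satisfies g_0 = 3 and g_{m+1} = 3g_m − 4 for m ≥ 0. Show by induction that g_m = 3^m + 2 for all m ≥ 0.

Base case: g_0 = 3, and 3^0 + 2 = 1 + 2 = 3.
Assume g_r = 3^r + 2 for some r ≥ 0.
Then g_{r+1} = 3g_r − 4 = 3·(3^r + 2) − 4 = 3^{r+1} + 6 − 4 = 3^{r+1} + 2.
So the formula holds for r+1, and by induction g_m = 3^m + 2 for all m ≥ 0.

g_m = 3^m + 2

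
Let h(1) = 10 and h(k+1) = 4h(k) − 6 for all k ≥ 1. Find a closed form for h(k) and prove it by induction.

Claim: h(k) = 2·4^k + 2.

Base case: h(1) = 10, and 2·4^1 + 2 = 8 + 2 = 10.
Assume h(r) = 2·4^r + 2 for some r ≥ 1.
Then h(r+1) = 4h(r) − 6 = 4·(2·4^r + 2) − 6 = 8·4^r + 8 − 6 = 2·4^{r+1} + 2.
This completes the inductive step, so h(k) = 2·4^k + 2 for all k ≥ 1.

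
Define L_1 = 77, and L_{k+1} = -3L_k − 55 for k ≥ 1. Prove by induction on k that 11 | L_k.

Base case: L_1 = 77 = 11·7, so 11 | L_1.
Assume 11 | L_m, so L_m = 11t for some integer t.
Then L_{m+1} = -3L_m − 55 = -3·(11t) − 55 = 11(-3t − 5), so 11 | L_{m+1}.
Hence 11 | L_k for every k ≥ 1, by induction.

11 | L_k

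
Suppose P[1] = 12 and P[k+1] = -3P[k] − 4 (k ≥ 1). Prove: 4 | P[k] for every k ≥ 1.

Base case: P[1] = 12 = 4·3, so 4 | P[1].
Assume 4 | P[j], so P[j] = 4t for some integer t.
Then P[j+1] = -3P[j] − 4 = -3·(4t) − 4 = 4(-3t − 1), so 4 | P[j+1].
This completes the inductive step, so 4 | P[k] for all k ≥ 1.

4 | P[k]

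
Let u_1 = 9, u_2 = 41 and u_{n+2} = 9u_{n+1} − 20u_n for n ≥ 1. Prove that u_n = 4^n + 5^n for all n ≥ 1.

Base cases: u_1 = 9 and 4^1 + 5^1 = 9; u_2 = 41 and 4^2 + 5^2 = 41.
Assume u_j = 4^j + 5^j for all 1 ≤ j ≤ k, where k ≥ 2.
Then u_{k+1} = 9u_k − 20u_{k−1} = 9·(4^k + 5^k) − 20·(4^{k−1} + 5^{k−1}) = (9·4 − 20)4^{k−1} + (9·5 − 20)5^{k−1} = 16·4^{k−1} + 25·5^{k−1} = 4^{k+1} + 5^{k+1}.
Hence u_n = 4^n + 5^n for every n ≥ 1, by strong induction.

u_n = 4^n + 5^n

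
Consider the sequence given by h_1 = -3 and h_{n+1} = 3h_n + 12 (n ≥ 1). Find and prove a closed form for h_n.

Claim: h_n = 3^n − 6.

Base case: h_1 = -3, and 3^1 − 6 = 3 − 6 = -3.
Assume h_k = 3^k − 6 for some k ≥ 1.
Then h_{k+1} = 3h_k + 12 = 3·(3^k − 6) + 12 = 3^{k+1} − 18 + 12 = 3^{k+1} − 6.
This completes the inductive step, so h_n = 3^n − 6 for all n ≥ 1.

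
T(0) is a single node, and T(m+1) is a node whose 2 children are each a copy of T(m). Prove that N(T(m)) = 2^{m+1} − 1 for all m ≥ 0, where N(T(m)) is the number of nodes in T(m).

Base case: N(T(0)) = 1, and 2^{0+1} − 1 = 1.
Assume N(T(r)) = 2^{r+1} − 1.
Then N(T(r+1)) = 1 + 2N(T(r)) = 1 + 2(2^{r+1} − 1) = 2^{r+2} − 2 + 1 = 2^{r+2} − 1.
Hence N(T(m)) = 2^{m+1} − 1 for every m ≥ 0, by induction.

N(T(m)) = 2^{m+1} − 1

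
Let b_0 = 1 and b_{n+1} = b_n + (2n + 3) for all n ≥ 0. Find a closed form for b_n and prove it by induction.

Claim: b_n = n^2 + 2n + 1.

Base case: b_0 = 1, and 0^2 + 2·0 + 1 = 1.
Assume b_j = j^2 + 2j + 1.
Then b_{j+1} = b_j + (2j + 3) = (j^2 + 2j + 1) + (2j + 3) = j^2 + 4j + 4,
and (j+1)^2 + 2·(j+1) + 1 = j^2 + 4j + 4.
This completes the inductive step, so b_n = n^2 + 2n + 1 for all n ≥ 0.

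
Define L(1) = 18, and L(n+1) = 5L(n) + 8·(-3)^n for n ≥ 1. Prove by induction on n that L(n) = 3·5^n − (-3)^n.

Base case: L(1) = 18, and 3·5^1 − (-3)^1 = 15 + 3 = 18.
Assume L(j) = 3·5^j − (-3)^j for some j ≥ 1.
Then L(j+1) = 5L(j) + 8·(-3)^j = 5·(3·5^j − (-3)^j) + 8·(-3)^j = 3·5^{j+1} − 5·(-3)^j + 8·(-3)^j = 3·5^{j+1} + 3·(-3)^j = 3·5^{j+1} − (-3)^{j+1}.
By induction, L(n) = 3·5^n − (-3)^n for all n ≥ 1.

L(n) = 3·5^n − (-3)^n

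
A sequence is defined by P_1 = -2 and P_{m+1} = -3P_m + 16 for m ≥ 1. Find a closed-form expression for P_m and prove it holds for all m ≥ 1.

Claim: P_m = 2·(-3)^m + 4.

Base case: P_1 = -2, and 2·(-3)^1 + 4 = -6 + 4 = -2.
Assume P_k = 2·(-3)^k + 4 for some k ≥ 1.
Then P_{k+1} = -3P_k + 16 = -3·(2·(-3)^k + 4) + 16 = -6·(-3)^k − 12 + 16 = 2·(-3)^{k+1} + 4.
This completes the inductive step, so P_m = 2·(-3)^m + 4 for all m ≥ 1.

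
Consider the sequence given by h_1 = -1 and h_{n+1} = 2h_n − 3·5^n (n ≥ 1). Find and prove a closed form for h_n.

Claim: h_n = 2·2^n − 5^n.

Base case: h_1 = -1, and 2·2^1 − 5^1 = 4 − 5 = -1.
Assume h_k = 2·2^k − 5^k for some k ≥ 1.
Then h_{k+1} = 2h_k − 3·5^k = 2·(2·2^k − 5^k) − 3·5^k = 2·2^{k+1} − 2·5^k − 3·5^k = 2·2^{k+1} − 5·5^k = 2·2^{k+1} − 5^{k+1}.
So the formula holds for k+1, and by induction h_n = 2·2^n − 5^n for all n ≥ 1.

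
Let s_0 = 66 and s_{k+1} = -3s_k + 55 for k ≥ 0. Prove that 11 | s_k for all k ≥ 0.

Base case: s_0 = 66 = 11·6, so 11 | s_0.
Assume 11 | s_r, so s_r = 11t for some integer t.
Then s_{r+1} = -3s_r + 55 = -3·(11t) + 55 = 11(-3t + 5), so 11 | s_{r+1}.
By induction, 11 | s_k for all k ≥ 0.

11 | s_k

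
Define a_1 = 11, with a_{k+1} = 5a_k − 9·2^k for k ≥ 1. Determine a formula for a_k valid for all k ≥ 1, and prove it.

Claim: a_k = 5^k + 3·2^k.

Base case: a_1 = 11, and 5^1 + 3·2^1 = 5 + 6 = 11.
Assume a_m = 5^m + 3·2^m for some m ≥ 1.
Then a_{m+1} = 5a_m − 9·2^m = 5·(5^m + 3·2^m) − 9·2^m = 5^{m+1} + 15·2^m − 9·2^m = 5^{m+1} + 6·2^m = 5^{m+1} + 3·2^{m+1}.
So the formula holds for m+1, and by induction a_k = 5^k + 3·2^k for all k ≥ 1.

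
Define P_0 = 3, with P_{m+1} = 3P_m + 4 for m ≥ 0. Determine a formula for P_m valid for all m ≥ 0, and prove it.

Claim: P_m = 5·3^m − 2.

Base case: P_0 = 3, and 5·3^0 − 2 = 5 − 2 = 3.
Assume P_j = 5·3^j − 2 for some j ≥ 0.
Then P_{j+1} = 3P_j + 4 = 3·(5·3^j − 2) + 4 = 15·3^j − 6 + 4 = 5·3^{j+1} − 2.
By induction, P_m = 5·3^m − 2 for all m ≥ 0.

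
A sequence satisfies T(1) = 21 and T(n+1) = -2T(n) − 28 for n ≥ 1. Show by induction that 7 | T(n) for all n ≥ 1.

Base case: T(1) = 21 = 7·3, so 7 | T(1).
Assume 7 | T(m), so T(m) = 7t for some integer t.
Then T(m+1) = -2T(m) − 28 = -2·(7t) − 28 = 7(-2t − 4), so 7 | T(m+1).
Hence 7 | T(n) for every n ≥ 1, by induction.

7 | T(n)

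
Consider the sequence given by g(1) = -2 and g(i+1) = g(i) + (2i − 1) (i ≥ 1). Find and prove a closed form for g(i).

Claim: g(i) = i^2 − 2i − 1.

Base case: g(1) = -2, and 1^2 − 2·1 − 1 = -2.
Assume g(r) = r^2 − 2r − 1.
Then g(r+1) = g(r) + (2r − 1) = (r^2 − 2r − 1) + (2r − 1) = r^2 − 2,
and (r+1)^2 − 2·(r+1) − 1 = r^2 − 2.
By induction, g(i) = i^2 − 2i − 1 for all i ≥ 1.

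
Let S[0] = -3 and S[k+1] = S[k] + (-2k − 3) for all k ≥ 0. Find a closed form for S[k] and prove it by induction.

Claim: S[k] = -k^2 − 2k − 3.

Base case: S[0] = -3, and -0^2 − 2·0 − 3 = -3.
Assume S[j] = -j^2 − 2j − 3.
Then S[j+1] = S[j] + (-2j − 3) = (-j^2 − 2j − 3) + (-2j − 3) = -j^2 − 4j − 6,
and -(j+1)^2 − 2·(j+1) − 3 = -j^2 − 4j − 6.
This completes the inductive step, so S[k] = -k^2 − 2k − 3 for all k ≥ 0.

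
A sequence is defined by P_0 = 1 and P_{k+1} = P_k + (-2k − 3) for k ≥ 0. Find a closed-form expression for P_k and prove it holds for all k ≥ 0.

Claim: P_k = -k^2 − 2k + 1.

Base case: P_0 = 1, and -0^2 − 2·0 + 1 = 1.
Assume P_r = -r^2 − 2r + 1.
Then P_{r+1} = P_r + (-2r − 3) = (-r^2 − 2r + 1) + (-2r − 3) = -r^2 − 4r − 2,
and -(r+1)^2 − 2·(r+1) + 1 = -r^2 − 4r − 2.
By induction, P_k = -k^2 − 2k + 1 for all k ≥ 0.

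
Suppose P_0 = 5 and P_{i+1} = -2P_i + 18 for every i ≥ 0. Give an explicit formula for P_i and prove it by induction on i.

Claim: P_i = -(-2)^i + 6.

Base case: P_0 = 5, and -(-2)^0 + 6 = -1 + 6 = 5.
Assume P_j = -(-2)^j + 6 for some j ≥ 0.
Then P_{j+1} = -2P_j + 18 = -2·(-(-2)^j + 6) + 18 = 2·(-2)^j − 12 + 18 = -(-2)^{j+1} + 6.
By induction, P_i = -(-2)^i + 6 for all i ≥ 0.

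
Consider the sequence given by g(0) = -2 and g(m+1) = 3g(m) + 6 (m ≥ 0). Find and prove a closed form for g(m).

Claim: g(m) = 3^m − 3.

Base case: g(0) = -2, and 3^0 − 3 = 1 − 3 = -2.
Assume g(k) = 3^k − 3 for some k ≥ 0.
Then g(k+1) = 3g(k) + 6 = 3·(3^k − 3) + 6 = 3^{k+1} − 9 + 6 = 3^{k+1} − 3.
This completes the inductive step, so g(m) = 3^m − 3 for all m ≥ 0.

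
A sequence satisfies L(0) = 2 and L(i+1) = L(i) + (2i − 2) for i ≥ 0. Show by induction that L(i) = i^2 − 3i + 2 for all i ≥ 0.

Base case: L(0) = 2, and 0^2 − 3·0 + 2 = 2.
Assume L(r) = r^2 − 3r + 2.
Then L(r+1) = L(r) + (2r − 2) = (r^2 − 3r + 2) + (2r − 2) = r^2 − r,
and (r+1)^2 − 3·(r+1) + 2 = r^2 − r.
This completes the inductive step, so L(i) = i^2 − 3i + 2 for all i ≥ 0.

L(i) = i^2 − 3i + 2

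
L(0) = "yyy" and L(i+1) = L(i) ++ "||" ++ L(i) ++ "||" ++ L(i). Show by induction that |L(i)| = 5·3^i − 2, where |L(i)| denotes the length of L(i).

Base case: |L(0)| = 3, and 5·3^0 − 2 = 3.
Assume |L(k)| = 5·3^k − 2.
Then |L(k+1)| = 3|L(k)| + 4 = 3(5·3^k − 2) + 4 = 5·3^{k+1} − 6 + 4 = 5·3^{k+1} − 2.
By induction, |L(i)| = 5·3^i − 2 for all i ≥ 0.

|L(i)| = 5·3^i − 2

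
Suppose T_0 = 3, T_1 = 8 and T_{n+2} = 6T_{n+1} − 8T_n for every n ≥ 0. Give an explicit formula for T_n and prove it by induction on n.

Claim: T_n = 4^n + 2·2^n.

Base cases: T_0 = 3 and 4^0 + 2·2^0 = 3; T_1 = 8 and 4^1 + 2·2^1 = 8.
Assume T_j = 4^j + 2·2^j for all 0 ≤ j ≤ m, where m ≥ 1.
Then T_{m+1} = 6T_m − 8T_{m−1} = 6·(4^m + 2·2^m) − 8·(4^{m−1} + 2·2^{m−1}) = (6·4 − 8)4^{m−1} + 2·(6·2 − 8)2^{m−1} = 16·4^{m−1} + 8·2^{m−1} = 4^{m+1} + 2·2^{m+1}.
So the formula holds for m+1, and by strong induction T_n = 4^n + 2·2^n for all n ≥ 0.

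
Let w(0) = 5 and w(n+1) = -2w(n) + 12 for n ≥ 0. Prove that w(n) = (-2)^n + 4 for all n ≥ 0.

Base case: w(0) = 5, and (-2)^0 + 4 = 1 + 4 = 5.
Assume w(r) = (-2)^r + 4 for some r ≥ 0.
Then w(r+1) = -2w(r) + 12 = -2·((-2)^r + 4) + 12 = -2·(-2)^r − 8 + 12 = (-2)^{r+1} + 4.
So the formula holds for r+1, and by induction w(n) = (-2)^n + 4 for all n ≥ 0.

w(n) = (-2)^n + 4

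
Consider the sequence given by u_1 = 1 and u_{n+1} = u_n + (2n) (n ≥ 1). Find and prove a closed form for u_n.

Claim: u_n = n^2 − n + 1.

Base case: u_1 = 1, and 1^2 − 1 + 1 = 1.
Assume u_r = r^2 − r + 1.
Then u_{r+1} = u_r + (2r) = (r^2 − r + 1) + (2r) = r^2 + r + 1,
and (r+1)^2 − (r+1) + 1 = r^2 + r + 1.
This completes the inductive step, so u_n = n^2 − n + 1 for all n ≥ 1.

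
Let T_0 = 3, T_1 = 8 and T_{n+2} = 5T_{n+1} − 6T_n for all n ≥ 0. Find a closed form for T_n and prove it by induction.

Claim: T_n = 2^n + 2·3^n.

Base cases: T_0 = 3 and 2^0 + 2·3^0 = 3; T_1 = 8 and 2^1 + 2·3^1 = 8.
Assume T_j = 2^j + 2·3^j for all 0 ≤ j ≤ r, where r ≥ 1.
Then T_{r+1} = 5T_r − 6T_{r−1} = 5·(2^r + 2·3^r) − 6·(2^{r−1} + 2·3^{r−1}) = (5·2 − 6)2^{r−1} + 2·(5·3 − 6)3^{r−1} = 4·2^{r−1} + 18·3^{r−1} = 2^{r+1} + 2·3^{r+1}.
By strong induction, T_n = 2^n + 2·3^n for all n ≥ 0.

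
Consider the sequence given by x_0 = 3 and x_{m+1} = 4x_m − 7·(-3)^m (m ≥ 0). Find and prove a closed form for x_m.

Claim: x_m = 2·4^m + (-3)^m.

Base case: x_0 = 3, and 2·4^0 + (-3)^0 = 2 + 1 = 3.
Assume x_r = 2·4^r + (-3)^r for some r ≥ 0.
Then x_{r+1} = 4x_r − 7·(-3)^r = 4·(2·4^r + (-3)^r) − 7·(-3)^r = 2·4^{r+1} + 4·(-3)^r − 7·(-3)^r = 2·4^{r+1} − 3·(-3)^r = 2·4^{r+1} + (-3)^{r+1}.
By induction, x_m = 2·4^m + (-3)^m for all m ≥ 0.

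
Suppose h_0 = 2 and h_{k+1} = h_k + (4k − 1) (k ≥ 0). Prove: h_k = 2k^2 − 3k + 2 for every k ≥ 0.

Base case: h_0 = 2, and 2·0^2 − 3·0 + 2 = 2.
Assume h_j = 2j^2 − 3j + 2.
Then h_{j+1} = h_j + (4j − 1) = (2j^2 − 3j + 2) + (4j − 1) = 2j^2 + j + 1,
and 2·(j+1)^2 − 3·(j+1) + 2 = 2j^2 + j + 1.
By induction, h_k = 2k^2 − 3k + 2 for all k ≥ 0.

h_k = 2k^2 − 3k + 2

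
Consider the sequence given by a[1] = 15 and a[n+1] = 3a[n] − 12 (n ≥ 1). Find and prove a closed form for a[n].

Claim: a[n] = 3^{n+1} + 6.

Base case: a[1] = 15, and 3^{1+1} + 6 = 9 + 6 = 15.
Assume a[k] = 3^{k+1} + 6 for some k ≥ 1.
Then a[k+1] = 3a[k] − 12 = 3·(3^{k+1} + 6) − 12 = 3^{k+2} + 18 − 12 = 3^{k+2} + 6.
So the formula holds for k+1, and by induction a[n] = 3^{n+1} + 6 for all n ≥ 1.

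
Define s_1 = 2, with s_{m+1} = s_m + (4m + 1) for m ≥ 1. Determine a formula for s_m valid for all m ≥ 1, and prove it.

Claim: s_m = 2m^2 − m + 1.

Base case: s_1 = 2, and 2·1^2 − 1 + 1 = 2.
Assume s_r = 2r^2 − r + 1.
Then s_{r+1} = s_r + (4r + 1) = (2r^2 − r + 1) + (4r + 1) = 2r^2 + 3r + 2,
and 2·(r+1)^2 − (r+1) + 1 = 2r^2 + 3r + 2.
By induction, s_m = 2m^2 − m + 1 for all m ≥ 1.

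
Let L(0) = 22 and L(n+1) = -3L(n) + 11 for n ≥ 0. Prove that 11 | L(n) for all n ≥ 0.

Base case: L(0) = 22 = 11·2, so 11 | L(0).
Assume 11 | L(m), so L(m) = 11t for some integer t.
Then L(m+1) = -3L(m) + 11 = -3·(11t) + 11 = 11(-3t + 1), so 11 | L(m+1).
So the property holds for m+1, and by induction 11 | L(n) for all n ≥ 0.

11 | L(n)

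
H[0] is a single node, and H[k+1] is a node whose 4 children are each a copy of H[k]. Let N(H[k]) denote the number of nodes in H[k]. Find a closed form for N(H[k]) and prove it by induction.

Claim: N(H[k]) = (4^{k+1} − 1)/3.

Base case: N(H[0]) = 1, and (4^{0+1} − 1)/3 = 1.
Assume N(H[j]) = (4^{j+1} − 1)/3.
Then N(H[j+1]) = 1 + 4N(H[j]) = 1 + 4·(4^{j+1} − 1)/3 = 1 + (4^{j+2} − 4)/3 = (3 + 4^{j+2} − 4)/3 = (4^{j+2} − 1)/3.
This completes the inductive step, so N(H[k]) = (4^{k+1} − 1)/3 for all k ≥ 0.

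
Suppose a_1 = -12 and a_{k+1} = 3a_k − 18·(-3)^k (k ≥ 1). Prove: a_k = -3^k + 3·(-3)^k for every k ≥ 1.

Base case: a_1 = -12, and -3^1 + 3·(-3)^1 = -3 − 9 = -12.
Assume a_j = -3^j + 3·(-3)^j for some j ≥ 1.
Then a_{j+1} = 3a_j − 18·(-3)^j = 3·(-3^j + 3·(-3)^j) − 18·(-3)^j = -3^{j+1} + 9·(-3)^j − 18·(-3)^j = -3^{j+1} − 9·(-3)^j = -3^{j+1} + 3·(-3)^{j+1}.
This completes the inductive step, so a_k = -3^k + 3·(-3)^k for all k ≥ 1.

a_k = -3^k + 3·(-3)^k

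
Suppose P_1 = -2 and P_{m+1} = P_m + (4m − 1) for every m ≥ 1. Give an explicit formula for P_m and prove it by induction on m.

Claim: P_m = 2m^2 − 3m − 1.

Base case: P_1 = -2, and 2·1^2 − 3·1 − 1 = -2.
Assume P_j = 2j^2 − 3j − 1.
Then P_{j+1} = P_j + (4j − 1) = (2j^2 − 3j − 1) + (4j − 1) = 2j^2 + j − 2,
and 2·(j+1)^2 − 3·(j+1) − 1 = 2j^2 + j − 2.
This completes the inductive step, so P_m = 2m^2 − 3m − 1 for all m ≥ 1.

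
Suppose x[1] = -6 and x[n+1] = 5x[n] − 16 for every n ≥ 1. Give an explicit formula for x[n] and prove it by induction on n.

Claim: x[n] = -2·5^n + 4.

Base case: x[1] = -6, and -2·5^1 + 4 = -10 + 4 = -6.
Assume x[j] = -2·5^j + 4 for some j ≥ 1.
Then x[j+1] = 5x[j] − 16 = 5·(-2·5^j + 4) − 16 = -10·5^j + 20 − 16 = -2·5^{j+1} + 4.
By induction, x[n] = -2·5^n + 4 for all n ≥ 1.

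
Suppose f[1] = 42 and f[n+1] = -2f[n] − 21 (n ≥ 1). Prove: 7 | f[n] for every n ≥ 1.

Base case: f[1] = 42 = 7·6, so 7 | f[1].
Assume 7 | f[k], so f[k] = 7t for some integer t.
Then f[k+1] = -2f[k] − 21 = -2·(7t) − 21 = 7(-2t − 3), so 7 | f[k+1].
Hence 7 | f[n] for every n ≥ 1, by induction.

7 | f[n]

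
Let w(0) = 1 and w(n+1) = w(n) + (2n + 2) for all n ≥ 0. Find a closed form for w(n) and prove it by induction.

Claim: w(n) = n^2 + n + 1.

Base case: w(0) = 1, and 0^2 + 0 + 1 = 1.
Assume w(m) = m^2 + m + 1.
Then w(m+1) = w(m) + (2m + 2) = (m^2 + m + 1) + (2m + 2) = m^2 + 3m + 3,
and (m+1)^2 + (m+1) + 1 = m^2 + 3m + 3.
By induction, w(n) = n^2 + n + 1 for all n ≥ 0.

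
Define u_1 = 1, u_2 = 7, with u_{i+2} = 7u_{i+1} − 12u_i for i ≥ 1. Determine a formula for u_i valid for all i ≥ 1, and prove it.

Claim: u_i = -3^i + 4^i.

Base cases: u_1 = 1 and -3^1 + 4^1 = 1; u_2 = 7 and -3^2 + 4^2 = 7.
Assume u_j = -3^j + 4^j for all 1 ≤ j ≤ k, where k ≥ 2.
Then u_{k+1} = 7u_k − 12u_{k−1} = 7·(-3^k + 4^k) − 12·(-3^{k−1} + 4^{k−1}) = -(7·3 − 12)3^{k−1} + (7·4 − 12)4^{k−1} = -9·3^{k−1} + 16·4^{k−1} = -3^{k+1} + 4^{k+1}.
This completes the inductive step, so u_i = -3^i + 4^i for all i ≥ 1.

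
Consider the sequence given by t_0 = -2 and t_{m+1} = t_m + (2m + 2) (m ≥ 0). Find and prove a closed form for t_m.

Claim: t_m = m^2 + m − 2.

Base case: t_0 = -2, and 0^2 + 0 − 2 = -2.
Assume t_r = r^2 + r − 2.
Then t_{r+1} = t_r + (2r + 2) = (r^2 + r − 2) + (2r + 2) = r^2 + 3r,
and (r+1)^2 + (r+1) − 2 = r^2 + 3r.
Hence t_m = m^2 + m − 2 for every m ≥ 0, by induction.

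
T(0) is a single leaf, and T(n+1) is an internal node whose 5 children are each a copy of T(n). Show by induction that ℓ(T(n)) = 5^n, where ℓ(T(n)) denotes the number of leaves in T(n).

Base case: ℓ(T(0)) = 1, and 5^0 = 1.
Assume ℓ(T(j)) = 5^j.
Then ℓ(T(j+1)) = 5·ℓ(T(j)) = 5·5^j = 5^{j+1}.
This completes the inductive step, so ℓ(T(n)) = 5^n for all n ≥ 0.

ℓ(T(n)) = 5^n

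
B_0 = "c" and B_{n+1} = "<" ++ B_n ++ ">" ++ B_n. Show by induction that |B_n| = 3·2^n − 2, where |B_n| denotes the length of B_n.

Base case: |B_0| = 1, and 3·2^0 − 2 = 1.
Assume |B_r| = 3·2^r − 2.
Then |B_{r+1}| = 1 + |B_r| + 1 + |B_r| = 2|B_r| + 2 = 2(3·2^r − 2) + 2 = 3·2^{r+1} − 4 + 2 = 3·2^{r+1} − 2.
So the formula holds for r+1, and by induction |B_n| = 3·2^n − 2 for all n ≥ 0.

|B_n| = 3·2^n − 2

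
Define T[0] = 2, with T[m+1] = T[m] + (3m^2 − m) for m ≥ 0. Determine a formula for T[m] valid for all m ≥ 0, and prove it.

Claim: T[m] = m^3 − 2m^2 + m + 2.

Base case: T[0] = 2, and 0^3 − 2·0^2 + 0 + 2 = 2.
Assume T[k] = k^3 − 2k^2 + k + 2.
Then T[k+1] = T[k] + (3k^2 − k) = (k^3 − 2k^2 + k + 2) + (3k^2 − k) = k^3 + k^2 + 2,
and (k+1)^3 − 2·(k+1)^2 + (k+1) + 2 = k^3 + k^2 + 2.
This completes the inductive step, so T[m] = m^3 − 2m^2 + m + 2 for all m ≥ 0.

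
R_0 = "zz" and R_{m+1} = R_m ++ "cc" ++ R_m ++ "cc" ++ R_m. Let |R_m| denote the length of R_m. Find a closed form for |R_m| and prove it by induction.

Claim: |R_m| = 4·3^m − 2.

Base case: |R_0| = 2, and 4·3^0 − 2 = 2.
Assume |R_j| = 4·3^j − 2.
Then |R_{j+1}| = 3|R_j| + 4 = 3(4·3^j − 2) + 4 = 4·3^{j+1} − 6 + 4 = 4·3^{j+1} − 2.
Hence |R_m| = 4·3^m − 2 for every m ≥ 0, by induction.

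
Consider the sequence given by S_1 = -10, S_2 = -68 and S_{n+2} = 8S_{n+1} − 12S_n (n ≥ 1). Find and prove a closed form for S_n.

Claim: S_n = 2^n − 2·6^n.

Base cases: S_1 = -10 and 2^1 − 2·6^1 = -10; S_2 = -68 and 2^2 − 2·6^2 = -68.
Assume S_j = 2^j − 2·6^j for all 1 ≤ j ≤ r, where r ≥ 2.
Then S_{r+1} = 8S_r − 12S_{r−1} = 8·(2^r − 2·6^r) − 12·(2^{r−1} − 2·6^{r−1}) = (8·2 − 12)2^{r−1} − 2·(8·6 − 12)6^{r−1} = 4·2^{r−1} − 72·6^{r−1} = 2^{r+1} − 2·6^{r+1}.
So the formula holds for r+1, and by strong induction S_n = 2^n − 2·6^n for all n ≥ 1.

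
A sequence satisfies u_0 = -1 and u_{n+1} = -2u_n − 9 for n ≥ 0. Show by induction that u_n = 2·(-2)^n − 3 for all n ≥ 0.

Base case: u_0 = -1, and 2·(-2)^0 − 3 = 2 − 3 = -1.
Assume u_k = 2·(-2)^k − 3 for some k ≥ 0.
Then u_{k+1} = -2u_k − 9 = -2·(2·(-2)^k − 3) − 9 = -4·(-2)^k + 6 − 9 = 2·(-2)^{k+1} − 3.
By induction, u_n = 2·(-2)^n − 3 for all n ≥ 0.

u_n = 2·(-2)^n − 3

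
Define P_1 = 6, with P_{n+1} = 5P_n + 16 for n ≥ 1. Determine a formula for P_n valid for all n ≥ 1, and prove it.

Claim: P_n = 2·5^n − 4.

Base case: P_1 = 6, and 2·5^1 − 4 = 10 − 4 = 6.
Assume P_m = 2·5^m − 4 for some m ≥ 1.
Then P_{m+1} = 5P_m + 16 = 5·(2·5^m − 4) + 16 = 10·5^m − 20 + 16 = 2·5^{m+1} − 4.
So the formula holds for m+1, and by induction P_n = 2·5^n − 4 for all n ≥ 1.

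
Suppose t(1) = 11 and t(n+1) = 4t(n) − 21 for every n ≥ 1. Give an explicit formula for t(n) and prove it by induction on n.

Claim: t(n) = 4^n + 7.

Base case: t(1) = 11, and 4^1 + 7 = 4 + 7 = 11.
Assume t(m) = 4^m + 7 for some m ≥ 1.
Then t(m+1) = 4t(m) − 21 = 4·(4^m + 7) − 21 = 4^{m+1} + 28 − 21 = 4^{m+1} + 7.
So the formula holds for m+1, and by induction t(n) = 4^n + 7 for all n ≥ 1.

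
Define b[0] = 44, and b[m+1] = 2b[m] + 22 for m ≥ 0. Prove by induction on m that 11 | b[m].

Base case: b[0] = 44 = 11·4, so 11 | b[0].
Assume 11 | b[k], so b[k] = 11t for some integer t.
Then b[k+1] = 2b[k] + 22 = 2·(11t) + 22 = 11(2t + 2), so 11 | b[k+1].
Hence 11 | b[m] for every m ≥ 0, by induction.

11 | b[m]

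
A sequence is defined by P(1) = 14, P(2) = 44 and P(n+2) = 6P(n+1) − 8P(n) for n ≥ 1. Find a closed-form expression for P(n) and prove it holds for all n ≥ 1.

Claim: P(n) = 3·2^n + 2·4^n.

Base cases: P(1) = 14 and 3·2^1 + 2·4^1 = 14; P(2) = 44 and 3·2^2 + 2·4^2 = 44.
Assume P(i) = 3·2^i + 2·4^i for all 1 ≤ i ≤ j, where j ≥ 2.
Then P(j+1) = 6P(j) − 8P(j−1) = 6·(3·2^j + 2·4^j) − 8·(3·2^{j−1} + 2·4^{j−1}) = 3·(6·2 − 8)2^{j−1} + 2·(6·4 − 8)4^{j−1} = 12·2^{j−1} + 32·4^{j−1} = 3·2^{j+1} + 2·4^{j+1}.
Hence P(n) = 3·2^n + 2·4^n for every n ≥ 1, by strong induction.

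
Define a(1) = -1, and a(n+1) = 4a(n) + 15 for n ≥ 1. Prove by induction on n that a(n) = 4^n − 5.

Base case: a(1) = -1, and 4^1 − 5 = 4 − 5 = -1.
Assume a(k) = 4^k − 5 for some k ≥ 1.
Then a(k+1) = 4a(k) + 15 = 4·(4^k − 5) + 15 = 4^{k+1} − 20 + 15 = 4^{k+1} − 5.
Hence a(n) = 4^n − 5 for every n ≥ 1, by induction.

a(n) = 4^n − 5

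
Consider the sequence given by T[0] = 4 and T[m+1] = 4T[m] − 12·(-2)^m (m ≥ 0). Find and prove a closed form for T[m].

Claim: T[m] = 2·4^m + 2·(-2)^m.

Base case: T[0] = 4, and 2·4^0 + 2·(-2)^0 = 2 + 2 = 4.
Assume T[r] = 2·4^r + 2·(-2)^r for some r ≥ 0.
Then T[r+1] = 4T[r] − 12·(-2)^r = 4·(2·4^r + 2·(-2)^r) − 12·(-2)^r = 2·4^{r+1} + 8·(-2)^r − 12·(-2)^r = 2·4^{r+1} − 4·(-2)^r = 2·4^{r+1} + 2·(-2)^{r+1}.
So the formula holds for r+1, and by induction T[m] = 2·4^m + 2·(-2)^m for all m ≥ 0.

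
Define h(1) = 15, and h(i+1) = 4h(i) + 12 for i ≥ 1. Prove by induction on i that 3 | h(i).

Base case: h(1) = 15 = 3·5, so 3 | h(1).
Assume 3 | h(r), so h(r) = 3t for some integer t.
Then h(r+1) = 4h(r) + 12 = 4·(3t) + 12 = 3(4t + 4), so 3 | h(r+1).
Hence 3 | h(i) for every i ≥ 1, by induction.

3 | h(i)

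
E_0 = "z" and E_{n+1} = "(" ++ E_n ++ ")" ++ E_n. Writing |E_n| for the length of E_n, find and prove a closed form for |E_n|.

Claim: |E_n| = 3·2^n − 2.

Base case: |E_0| = 1, and 3·2^0 − 2 = 1.
Assume |E_r| = 3·2^r − 2.
Then |E_{r+1}| = 1 + |E_r| + 1 + |E_r| = 2|E_r| + 2 = 2(3·2^r − 2) + 2 = 3·2^{r+1} − 4 + 2 = 3·2^{r+1} − 2.
Hence |E_n| = 3·2^n − 2 for every n ≥ 0, by induction.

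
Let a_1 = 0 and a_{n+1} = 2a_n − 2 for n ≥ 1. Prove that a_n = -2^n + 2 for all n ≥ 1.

Base case: a_1 = 0, and -2^1 + 2 = -2 + 2 = 0.
Assume a_k = -2^k + 2 for some k ≥ 1.
Then a_{k+1} = 2a_k − 2 = 2·(-2^k + 2) − 2 = -2^{k+1} + 4 − 2 = -2^{k+1} + 2.
By induction, a_n = -2^n + 2 for all n ≥ 1.

a_n = -2^n + 2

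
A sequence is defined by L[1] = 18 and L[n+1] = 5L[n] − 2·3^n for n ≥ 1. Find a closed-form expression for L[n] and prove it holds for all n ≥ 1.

Claim: L[n] = 3·5^n + 3^n.

Base case: L[1] = 18, and 3·5^1 + 3^1 = 15 + 3 = 18.
Assume L[j] = 3·5^j + 3^j for some j ≥ 1.
Then L[j+1] = 5L[j] − 2·3^j = 5·(3·5^j + 3^j) − 2·3^j = 3·5^{j+1} + 5·3^j − 2·3^j = 3·5^{j+1} + 3·3^j = 3·5^{j+1} + 3^{j+1}.
By induction, L[n] = 3·5^n + 3^n for all n ≥ 1.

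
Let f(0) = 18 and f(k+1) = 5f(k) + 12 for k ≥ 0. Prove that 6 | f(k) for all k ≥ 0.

Base case: f(0) = 18 = 6·3, so 6 | f(0).
Assume 6 | f(j), so f(j) = 6t for some integer t.
Then f(j+1) = 5f(j) + 12 = 5·(6t) + 12 = 6(5t + 2), so 6 | f(j+1).
This completes the inductive step, so 6 | f(k) for all k ≥ 0.

6 | f(k)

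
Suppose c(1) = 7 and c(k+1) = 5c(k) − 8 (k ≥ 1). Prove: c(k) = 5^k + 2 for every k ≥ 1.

Base case: c(1) = 7, and 5^1 + 2 = 5 + 2 = 7.
Assume c(r) = 5^r + 2 for some r ≥ 1.
Then c(r+1) = 5c(r) − 8 = 5·(5^r + 2) − 8 = 5^{r+1} + 10 − 8 = 5^{r+1} + 2.
By induction, c(k) = 5^k + 2 for all k ≥ 1.

c(k) = 5^k + 2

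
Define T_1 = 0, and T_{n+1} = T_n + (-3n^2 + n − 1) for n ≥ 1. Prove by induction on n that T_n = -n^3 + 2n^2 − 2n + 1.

Base case: T_1 = 0, and -1^3 + 2·1^2 − 2·1 + 1 = 0.
Assume T_j = -j^3 + 2j^2 − 2j + 1.
Then T_{j+1} = T_j + (-3j^2 + j − 1) = (-j^3 + 2j^2 − 2j + 1) + (-3j^2 + j − 1) = -j^3 − j^2 − j,
and -(j+1)^3 + 2·(j+1)^2 − 2·(j+1) + 1 = -j^3 − j^2 − j.
Hence T_n = -n^3 + 2n^2 − 2n + 1 for every n ≥ 1, by induction.

T_n = -n^3 + 2n^2 − 2n + 1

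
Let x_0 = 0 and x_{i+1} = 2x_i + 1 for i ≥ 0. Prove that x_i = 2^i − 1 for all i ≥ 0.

Base case: x_0 = 0, and 2^0 − 1 = 1 − 1 = 0.
Assume x_k = 2^k − 1 for some k ≥ 0.
Then x_{k+1} = 2x_k + 1 = 2·(2^k − 1) + 1 = 2^{k+1} − 2 + 1 = 2^{k+1} − 1.
So the formula holds for k+1, and by induction x_i = 2^i − 1 for all i ≥ 0.

x_i = 2^i − 1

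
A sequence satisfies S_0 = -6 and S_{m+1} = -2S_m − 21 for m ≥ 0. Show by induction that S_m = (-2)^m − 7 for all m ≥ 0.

Base case: S_0 = -6, and (-2)^0 − 7 = 1 − 7 = -6.
Assume S_r = (-2)^r − 7 for some r ≥ 0.
Then S_{r+1} = -2S_r − 21 = -2·((-2)^r − 7) − 21 = -2·(-2)^r + 14 − 21 = (-2)^{r+1} − 7.
Hence S_m = (-2)^m − 7 for every m ≥ 0, by induction.

S_m = (-2)^m − 7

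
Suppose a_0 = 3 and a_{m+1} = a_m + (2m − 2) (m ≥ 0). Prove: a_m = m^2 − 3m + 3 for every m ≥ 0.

Base case: a_0 = 3, and 0^2 − 3·0 + 3 = 3.
Assume a_k = k^2 − 3k + 3.
Then a_{k+1} = a_k + (2k − 2) = (k^2 − 3k + 3) + (2k − 2) = k^2 − k + 1,
and (k+1)^2 − 3·(k+1) + 3 = k^2 − k + 1.
Hence a_m = m^2 − 3m + 3 for every m ≥ 0, by induction.

a_m = m^2 − 3m + 3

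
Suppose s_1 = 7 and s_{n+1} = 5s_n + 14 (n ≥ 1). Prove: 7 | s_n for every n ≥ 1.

Base case: s_1 = 7 = 7·1, so 7 | s_1.
Assume 7 | s_m, so s_m = 7t for some integer t.
Then s_{m+1} = 5s_m + 14 = 5·(7t) + 14 = 7(5t + 2), so 7 | s_{m+1}.
Hence 7 | s_n for every n ≥ 1, by induction.

7 | s_n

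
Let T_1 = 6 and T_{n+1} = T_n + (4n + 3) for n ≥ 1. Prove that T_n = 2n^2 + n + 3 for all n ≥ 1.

Base case: T_1 = 6, and 2·1^2 + 1 + 3 = 6.
Assume T_k = 2k^2 + k + 3.
Then T_{k+1} = T_k + (4k + 3) = (2k^2 + k + 3) + (4k + 3) = 2k^2 + 5k + 6,
and 2·(k+1)^2 + (k+1) + 3 = 2k^2 + 5k + 6.
By induction, T_n = 2n^2 + n + 3 for all n ≥ 1.

T_n = 2n^2 + n + 3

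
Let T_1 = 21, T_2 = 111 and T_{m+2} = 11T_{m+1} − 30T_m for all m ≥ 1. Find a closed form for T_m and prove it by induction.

Claim: T_m = 3·5^m + 6^m.

Base cases: T_1 = 21 and 3·5^1 + 6^1 = 21; T_2 = 111 and 3·5^2 + 6^2 = 111.
Assume T_j = 3·5^j + 6^j for all 1 ≤ j ≤ r, where r ≥ 2.
Then T_{r+1} = 11T_r − 30T_{r−1} = 11·(3·5^r + 6^r) − 30·(3·5^{r−1} + 6^{r−1}) = 3·(11·5 − 30)5^{r−1} + (11·6 − 30)6^{r−1} = 75·5^{r−1} + 36·6^{r−1} = 3·5^{r+1} + 6^{r+1}.
This completes the inductive step, so T_m = 3·5^m + 6^m for all m ≥ 1.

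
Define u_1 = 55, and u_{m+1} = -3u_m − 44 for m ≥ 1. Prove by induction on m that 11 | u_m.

Base case: u_1 = 55 = 11·5, so 11 | u_1.
Assume 11 | u_k, so u_k = 11t for some integer t.
Then u_{k+1} = -3u_k − 44 = -3·(11t) − 44 = 11(-3t − 4), so 11 | u_{k+1}.
This completes the inductive step, so 11 | u_m for all m ≥ 1.

11 | u_m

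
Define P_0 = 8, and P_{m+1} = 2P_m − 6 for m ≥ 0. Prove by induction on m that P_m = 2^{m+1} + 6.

Base case: P_0 = 8, and 2^{0+1} + 6 = 2 + 6 = 8.
Assume P_k = 2^{k+1} + 6 for some k ≥ 0.
Then P_{k+1} = 2P_k − 6 = 2·(2^{k+1} + 6) − 6 = 2^{k+2} + 12 − 6 = 2^{k+2} + 6.
So the formula holds for k+1, and by induction P_m = 2^{m+1} + 6 for all m ≥ 0.

P_m = 2^{m+1} + 6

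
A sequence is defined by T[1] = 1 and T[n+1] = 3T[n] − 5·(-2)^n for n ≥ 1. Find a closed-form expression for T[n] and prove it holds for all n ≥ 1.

Claim: T[n] = 3^n + (-2)^n.

Base case: T[1] = 1, and 3^1 + (-2)^1 = 3 − 2 = 1.
Assume T[r] = 3^r + (-2)^r for some r ≥ 1.
Then T[r+1] = 3T[r] − 5·(-2)^r = 3·(3^r + (-2)^r) − 5·(-2)^r = 3^{r+1} + 3·(-2)^r − 5·(-2)^r = 3^{r+1} − 2·(-2)^r = 3^{r+1} + (-2)^{r+1}.
So the formula holds for r+1, and by induction T[n] = 3^n + (-2)^n for all n ≥ 1.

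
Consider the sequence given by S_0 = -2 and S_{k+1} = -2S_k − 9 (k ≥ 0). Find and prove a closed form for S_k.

Claim: S_k = (-2)^k − 3.

Base case: S_0 = -2, and (-2)^0 − 3 = 1 − 3 = -2.
Assume S_r = (-2)^r − 3 for some r ≥ 0.
Then S_{r+1} = -2S_r − 9 = -2·((-2)^r − 3) − 9 = -2·(-2)^r + 6 − 9 = (-2)^{r+1} − 3.
This completes the inductive step, so S_k = (-2)^k − 3 for all k ≥ 0.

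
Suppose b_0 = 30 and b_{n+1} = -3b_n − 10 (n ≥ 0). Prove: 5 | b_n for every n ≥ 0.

Base case: b_0 = 30 = 5·6, so 5 | b_0.
Assume 5 | b_k, so b_k = 5t for some integer t.
Then b_{k+1} = -3b_k − 10 = -3·(5t) − 10 = 5(-3t − 2), so 5 | b_{k+1}.
So the property holds for k+1, and by induction 5 | b_n for all n ≥ 0.

5 | b_n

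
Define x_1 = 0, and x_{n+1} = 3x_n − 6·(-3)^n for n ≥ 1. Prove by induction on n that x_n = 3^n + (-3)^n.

Base case: x_1 = 0, and 3^1 + (-3)^1 = 3 − 3 = 0.
Assume x_m = 3^m + (-3)^m for some m ≥ 1.
Then x_{m+1} = 3x_m − 6·(-3)^m = 3·(3^m + (-3)^m) − 6·(-3)^m = 3^{m+1} + 3·(-3)^m − 6·(-3)^m = 3^{m+1} − 3·(-3)^m = 3^{m+1} + (-3)^{m+1}.
So the formula holds for m+1, and by induction x_n = 3^n + (-3)^n for all n ≥ 1.

x_n = 3^n + (-3)^n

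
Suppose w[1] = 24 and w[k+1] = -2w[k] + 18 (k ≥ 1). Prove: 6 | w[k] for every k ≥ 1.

Base case: w[1] = 24 = 6·4, so 6 | w[1].
Assume 6 | w[m], so w[m] = 6t for some integer t.
Then w[m+1] = -2w[m] + 18 = -2·(6t) + 18 = 6(-2t + 3), so 6 | w[m+1].
By induction, 6 | w[k] for all k ≥ 1.

6 | w[k]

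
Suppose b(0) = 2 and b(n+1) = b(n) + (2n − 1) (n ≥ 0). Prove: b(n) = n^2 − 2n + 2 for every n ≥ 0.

Base case: b(0) = 2, and 0^2 − 2·0 + 2 = 2.
Assume b(r) = r^2 − 2r + 2.
Then b(r+1) = b(r) + (2r − 1) = (r^2 − 2r + 2) + (2r − 1) = r^2 + 1,
and (r+1)^2 − 2·(r+1) + 2 = r^2 + 1.
By induction, b(n) = n^2 − 2n + 2 for all n ≥ 0.

b(n) = n^2 − 2n + 2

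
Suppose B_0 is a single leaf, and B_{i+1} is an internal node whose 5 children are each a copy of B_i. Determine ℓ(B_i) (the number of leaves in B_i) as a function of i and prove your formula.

Claim: ℓ(B_i) = 5^i.

Base case: ℓ(B_0) = 1, and 5^0 = 1.
Assume ℓ(B_r) = 5^r.
Then ℓ(B_{r+1}) = 5·ℓ(B_r) = 5·5^r = 5^{r+1}.
This completes the inductive step, so ℓ(B_i) = 5^i for all i ≥ 0.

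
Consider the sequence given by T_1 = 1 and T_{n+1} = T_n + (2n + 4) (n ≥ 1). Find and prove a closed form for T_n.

Claim: T_n = n^2 + 3n − 3.

Base case: T_1 = 1, and 1^2 + 3·1 − 3 = 1.
Assume T_k = k^2 + 3k − 3.
Then T_{k+1} = T_k + (2k + 4) = (k^2 + 3k − 3) + (2k + 4) = k^2 + 5k + 1,
and (k+1)^2 + 3·(k+1) − 3 = k^2 + 5k + 1.
This completes the inductive step, so T_n = n^2 + 3n − 3 for all n ≥ 1.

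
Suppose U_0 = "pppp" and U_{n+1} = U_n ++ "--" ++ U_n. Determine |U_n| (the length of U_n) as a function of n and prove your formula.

Claim: |U_n| = 6·2^n − 2.

Base case: |U_0| = 4, and 6·2^0 − 2 = 4.
Assume |U_r| = 6·2^r − 2.
Then |U_{r+1}| = |U_r| + 2 + |U_r| = 2|U_r| + 2 = 2(6·2^r − 2) + 2 = 6·2^{r+1} − 4 + 2 = 6·2^{r+1} − 2.
By induction, |U_n| = 6·2^n − 2 for all n ≥ 0.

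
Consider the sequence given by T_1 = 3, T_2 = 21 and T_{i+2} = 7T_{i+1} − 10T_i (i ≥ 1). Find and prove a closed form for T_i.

Claim: T_i = 5^i − 2^i.

Base cases: T_1 = 3 and 5^1 − 2^1 = 3; T_2 = 21 and 5^2 − 2^2 = 21.
Assume T_j = 5^j − 2^j for all 1 ≤ j ≤ m, where m ≥ 2.
Then T_{m+1} = 7T_m − 10T_{m−1} = 7·(5^m − 2^m) − 10·(5^{m−1} − 2^{m−1}) = (7·5 − 10)5^{m−1} − (7·2 − 10)2^{m−1} = 25·5^{m−1} − 4·2^{m−1} = 5^{m+1} − 2^{m+1}.
This completes the inductive step, so T_i = 5^i − 2^i for all i ≥ 1.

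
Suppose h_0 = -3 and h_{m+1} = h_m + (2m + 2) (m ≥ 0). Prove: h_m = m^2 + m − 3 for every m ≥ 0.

Base case: h_0 = -3, and 0^2 + 0 − 3 = -3.
Assume h_r = r^2 + r − 3.
Then h_{r+1} = h_r + (2r + 2) = (r^2 + r − 3) + (2r + 2) = r^2 + 3r − 1,
and (r+1)^2 + (r+1) − 3 = r^2 + 3r − 1.
This completes the inductive step, so h_m = m^2 + m − 3 for all m ≥ 0.

h_m = m^2 + m − 3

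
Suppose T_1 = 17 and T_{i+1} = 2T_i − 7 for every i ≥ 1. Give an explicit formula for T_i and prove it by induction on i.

Claim: T_i = 5·2^i + 7.

Base case: T_1 = 17, and 5·2^1 + 7 = 10 + 7 = 17.
Assume T_m = 5·2^m + 7 for some m ≥ 1.
Then T_{m+1} = 2T_m − 7 = 2·(5·2^m + 7) − 7 = 10·2^m + 14 − 7 = 5·2^{m+1} + 7.
By induction, T_i = 5·2^i + 7 for all i ≥ 1.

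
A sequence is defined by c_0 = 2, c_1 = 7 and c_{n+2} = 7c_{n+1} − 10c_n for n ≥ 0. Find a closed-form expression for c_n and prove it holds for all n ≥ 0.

Claim: c_n = 5^n + 2^n.

Base cases: c_0 = 2 and 5^0 + 2^0 = 2; c_1 = 7 and 5^1 + 2^1 = 7.
Assume c_i = 5^i + 2^i for all 0 ≤ i ≤ j, where j ≥ 1.
Then c_{j+1} = 7c_j − 10c_{j−1} = 7·(5^j + 2^j) − 10·(5^{j−1} + 2^{j−1}) = (7·5 − 10)5^{j−1} + (7·2 − 10)2^{j−1} = 25·5^{j−1} + 4·2^{j−1} = 5^{j+1} + 2^{j+1}.
This completes the inductive step, so c_n = 5^n + 2^n for all n ≥ 0.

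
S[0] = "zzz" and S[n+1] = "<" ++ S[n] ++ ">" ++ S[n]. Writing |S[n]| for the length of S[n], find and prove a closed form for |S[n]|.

Claim: |S[n]| = 5·2^n − 2.

Base case: |S[0]| = 3, and 5·2^0 − 2 = 3.
Assume |S[k]| = 5·2^k − 2.
Then |S[k+1]| = 1 + |S[k]| + 1 + |S[k]| = 2|S[k]| + 2 = 2(5·2^k − 2) + 2 = 5·2^{k+1} − 4 + 2 = 5·2^{k+1} − 2.
Hence |S[n]| = 5·2^n − 2 for every n ≥ 0, by induction.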